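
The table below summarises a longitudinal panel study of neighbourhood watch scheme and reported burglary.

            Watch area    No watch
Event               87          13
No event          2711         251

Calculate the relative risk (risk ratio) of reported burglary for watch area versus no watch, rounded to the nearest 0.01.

0.63

Reading the table with exposure as columns: a = 87 (Watch area, case), b = 2711 (Watch area, non-case), c = 13 (No watch, case), d = 251.
Risk in exposed = 87/2798 = 0.03109; risk in unexposed = 13/264 = 0.04924.
RR = 0.03109 / 0.04924 = 0.63144
The risk is 37% lower among the exposed than among the unexposed.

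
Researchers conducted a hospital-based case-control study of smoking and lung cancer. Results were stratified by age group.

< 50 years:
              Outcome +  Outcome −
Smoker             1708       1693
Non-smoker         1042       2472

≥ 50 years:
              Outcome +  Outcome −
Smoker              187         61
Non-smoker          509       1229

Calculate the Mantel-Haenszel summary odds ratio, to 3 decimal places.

OR_MH = Σ(aᵢdᵢ/nᵢ) / Σ(bᵢcᵢ/nᵢ), where nᵢ is the stratum total.
Stratum 1 (< 50 years): n = 6915; a·d/n = 1708·2472/6915 = 610.5822; b·c/n = 1693·1042/6915 = 255.1129
Stratum 2 (≥ 50 years): n = 1986; a·d/n = 187·1229/1986 = 115.7216; b·c/n = 61·509/1986 = 15.6339
OR_MH = (610.5822 + 115.7216) / (255.1129 + 15.6339) = 726.3038 / 270.7469 = 2.68259

2.683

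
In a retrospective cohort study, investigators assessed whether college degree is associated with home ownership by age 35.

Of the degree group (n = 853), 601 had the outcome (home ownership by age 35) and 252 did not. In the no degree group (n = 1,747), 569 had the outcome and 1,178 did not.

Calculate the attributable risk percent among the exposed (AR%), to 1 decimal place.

53.8

From the description: a = 601, b = 252, c = 569, d = 1178.
Risk in exposed = 601/853 = 0.70457; risk in unexposed = 569/1747 = 0.32570.
RR = 0.70457/0.32570 = 2.16325
AR% = (RR − 1)/RR × 100 = (2.16325 − 1)/2.16325 × 100 = 53.7732%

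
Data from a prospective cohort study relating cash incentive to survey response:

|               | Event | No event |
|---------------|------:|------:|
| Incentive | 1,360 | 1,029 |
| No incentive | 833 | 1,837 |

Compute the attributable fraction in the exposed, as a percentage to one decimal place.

45.2

Cells: a = 1360, b = 1029, c = 833, d = 1837.
Risk in exposed = 1360/2389 = 0.56928; risk in unexposed = 833/2670 = 0.31199.
RR = 0.56928/0.31199 = 1.82469
AR% = (RR − 1)/RR × 100 = (1.82469 − 1)/1.82469 × 100 = 45.1962%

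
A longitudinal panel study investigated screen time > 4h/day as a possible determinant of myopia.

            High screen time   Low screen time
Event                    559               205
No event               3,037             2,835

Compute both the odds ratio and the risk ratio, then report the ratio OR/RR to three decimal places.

1.104

Reading the table with exposure as columns: a = 559 (High screen time, case), b = 3037 (High screen time, non-case), c = 205 (Low screen time, case), d = 2835.
OR = (559·2835)/(3037·205) = 1584765/622585 = 2.54546
Risk in exposed = 559/3596 = 0.15545; risk in unexposed = 205/3040 = 0.06743; RR = 2.30522
OR/RR = 2.54546 / 2.30522 = 1.10422
The outcome is not rare, so the OR lies further from 1 than the RR.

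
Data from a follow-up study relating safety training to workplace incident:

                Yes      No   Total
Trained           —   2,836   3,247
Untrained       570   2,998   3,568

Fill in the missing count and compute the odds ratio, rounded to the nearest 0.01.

0.76

The missing cell is in the exposed row: 3247 − 2836 = 411.
So a = 411, b = 2836, c = 570, d = 2998.
OR = (a·d)/(b·c) = (411 × 2998) / (2836 × 570) = 1232178 / 1616520 = 0.76224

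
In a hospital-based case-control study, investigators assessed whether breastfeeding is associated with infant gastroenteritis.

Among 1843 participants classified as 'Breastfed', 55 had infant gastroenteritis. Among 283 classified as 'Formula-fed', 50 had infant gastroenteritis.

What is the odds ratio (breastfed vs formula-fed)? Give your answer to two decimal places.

0.14

From the description: a = 55, b = 1788, c = 50, d = 233.
OR = (a·d)/(b·c) = (55 × 233) / (1788 × 50) = 12815 / 89400 = 0.14334
Exposure is associated with lower odds of infant gastroenteritis (OR = 0.14 < 1).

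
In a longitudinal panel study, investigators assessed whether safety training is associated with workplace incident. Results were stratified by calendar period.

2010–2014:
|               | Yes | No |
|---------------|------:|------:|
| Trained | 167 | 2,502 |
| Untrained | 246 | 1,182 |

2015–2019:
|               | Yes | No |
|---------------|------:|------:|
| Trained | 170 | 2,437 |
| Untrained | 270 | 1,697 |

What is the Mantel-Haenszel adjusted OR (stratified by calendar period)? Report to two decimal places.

OR_MH = Σ(aᵢdᵢ/nᵢ) / Σ(bᵢcᵢ/nᵢ), where nᵢ is the stratum total.
Stratum 1 (2010–2014): n = 4097; a·d/n = 167·1182/4097 = 48.1801; b·c/n = 2502·246/4097 = 150.2299
Stratum 2 (2015–2019): n = 4574; a·d/n = 170·1697/4574 = 63.0717; b·c/n = 2437·270/4574 = 143.8544
OR_MH = (48.1801 + 63.0717) / (150.2299 + 143.8544) = 111.2518 / 294.0843 = 0.37830

0.38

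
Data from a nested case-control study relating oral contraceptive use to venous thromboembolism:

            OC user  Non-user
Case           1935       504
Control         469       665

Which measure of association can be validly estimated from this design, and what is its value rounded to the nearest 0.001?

Reading the table with exposure as columns: a = 1935 (OC user, case), b = 469 (OC user, non-case), c = 504 (Non-user, case), d = 665.
This is a nested case-control study: participants were sampled on outcome status, so risks in the source population cannot be estimated directly — relative risk is not valid here. The odds ratio is the appropriate measure.
OR = (a·d)/(b·c) = (1935 × 665) / (469 × 504) = 1286775 / 236376 = 5.44376

5.444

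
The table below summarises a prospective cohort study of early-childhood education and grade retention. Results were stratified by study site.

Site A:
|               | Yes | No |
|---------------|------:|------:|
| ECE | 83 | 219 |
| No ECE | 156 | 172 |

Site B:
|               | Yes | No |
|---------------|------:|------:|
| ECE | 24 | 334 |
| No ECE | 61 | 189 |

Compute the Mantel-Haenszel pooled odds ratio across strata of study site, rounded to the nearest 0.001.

OR_MH = Σ(aᵢdᵢ/nᵢ) / Σ(bᵢcᵢ/nᵢ), where nᵢ is the stratum total.
Stratum 1 (Site A): n = 630; a·d/n = 83·172/630 = 22.6603; b·c/n = 219·156/630 = 54.2286
Stratum 2 (Site B): n = 608; a·d/n = 24·189/608 = 7.4605; b·c/n = 334·61/608 = 33.5099
OR_MH = (22.6603 + 7.4605) / (54.2286 + 33.5099) = 30.1208 / 87.7384 = 0.34330

0.343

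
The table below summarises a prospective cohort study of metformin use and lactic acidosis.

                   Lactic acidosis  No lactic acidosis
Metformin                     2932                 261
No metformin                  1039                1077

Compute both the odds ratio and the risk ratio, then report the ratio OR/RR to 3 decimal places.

6.227

Cells: a = 2932, b = 261, c = 1039, d = 1077.
OR = (2932·1077)/(261·1039) = 3157764/271179 = 11.64457
Risk in exposed = 2932/3193 = 0.91826; risk in unexposed = 1039/2116 = 0.49102; RR = 1.87010
OR/RR = 11.64457 / 1.87010 = 6.22671
The outcome is not rare, so the OR lies further from 1 than the RR.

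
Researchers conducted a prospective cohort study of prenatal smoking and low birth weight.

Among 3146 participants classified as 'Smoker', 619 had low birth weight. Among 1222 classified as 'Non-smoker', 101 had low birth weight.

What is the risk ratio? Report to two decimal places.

From the description: a = 619, b = 2527, c = 101, d = 1121.
Risk in exposed = 619/3146 = 0.19676; risk in unexposed = 101/1222 = 0.08265.
RR = 0.19676 / 0.08265 = 2.38057
The risk among the exposed is 2.38 times that among the unexposed.

2.38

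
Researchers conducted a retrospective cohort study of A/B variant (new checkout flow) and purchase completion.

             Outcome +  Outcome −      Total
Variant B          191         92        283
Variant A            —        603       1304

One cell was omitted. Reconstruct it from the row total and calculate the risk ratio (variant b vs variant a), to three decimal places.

The missing cell is in the unexposed row: 1304 − 603 = 701.
So a = 191, b = 92, c = 701, d = 603.
RR = [a/(a+b)] / [c/(c+d)] = (191/283) / (701/1304) = 0.67491/0.53758 = 1.25547

1.255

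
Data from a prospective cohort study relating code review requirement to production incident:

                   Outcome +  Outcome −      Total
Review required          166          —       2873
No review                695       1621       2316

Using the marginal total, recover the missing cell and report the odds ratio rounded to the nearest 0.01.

The missing cell is in the exposed row: 2873 − 166 = 2707.
So a = 166, b = 2707, c = 695, d = 1621.
OR = (a·d)/(b·c) = (166 × 1621) / (2707 × 695) = 269086 / 1881365 = 0.14303

0.14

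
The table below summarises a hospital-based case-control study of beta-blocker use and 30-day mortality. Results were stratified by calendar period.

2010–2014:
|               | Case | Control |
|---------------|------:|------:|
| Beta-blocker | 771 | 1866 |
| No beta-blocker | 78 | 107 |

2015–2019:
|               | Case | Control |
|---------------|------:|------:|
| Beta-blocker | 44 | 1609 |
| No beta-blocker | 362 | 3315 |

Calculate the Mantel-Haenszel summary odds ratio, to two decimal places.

0.35

OR_MH = Σ(aᵢdᵢ/nᵢ) / Σ(bᵢcᵢ/nᵢ), where nᵢ is the stratum total.
Stratum 1 (2010–2014): n = 2822; a·d/n = 771·107/2822 = 29.2335; b·c/n = 1866·78/2822 = 51.5762
Stratum 2 (2015–2019): n = 5330; a·d/n = 44·3315/5330 = 27.3659; b·c/n = 1609·362/5330 = 109.2792
OR_MH = (29.2335 + 27.3659) / (51.5762 + 109.2792) = 56.5994 / 160.8554 = 0.35187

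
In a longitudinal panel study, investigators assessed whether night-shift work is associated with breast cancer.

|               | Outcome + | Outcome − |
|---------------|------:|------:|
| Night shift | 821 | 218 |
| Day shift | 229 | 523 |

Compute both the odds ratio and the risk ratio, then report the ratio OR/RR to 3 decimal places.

Cells: a = 821, b = 218, c = 229, d = 523.
OR = (821·523)/(218·229) = 429383/49922 = 8.60108
Risk in exposed = 821/1039 = 0.79018; risk in unexposed = 229/752 = 0.30452; RR = 2.59484
OR/RR = 8.60108 / 2.59484 = 3.31469
The outcome is not rare, so the OR lies further from 1 than the RR.

3.315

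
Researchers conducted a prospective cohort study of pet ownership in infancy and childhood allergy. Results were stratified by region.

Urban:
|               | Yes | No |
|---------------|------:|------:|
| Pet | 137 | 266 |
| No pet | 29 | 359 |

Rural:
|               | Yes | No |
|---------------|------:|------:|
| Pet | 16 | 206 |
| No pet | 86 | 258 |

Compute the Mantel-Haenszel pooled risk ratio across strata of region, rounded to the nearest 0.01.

RR_MH = Σ(aᵢ·n₀ᵢ/nᵢ) / Σ(cᵢ·n₁ᵢ/nᵢ), with n₁ᵢ = aᵢ+bᵢ (exposed), n₀ᵢ = cᵢ+dᵢ (unexposed), nᵢ = n₁ᵢ+n₀ᵢ.
Stratum 1 (Urban): n₁ = 403, n₀ = 388, n = 791; a·n₀/n = 137·388/791 = 67.2010; c·n₁/n = 29·403/791 = 14.7750
Stratum 2 (Rural): n₁ = 222, n₀ = 344, n = 566; a·n₀/n = 16·344/566 = 9.7244; c·n₁/n = 86·222/566 = 33.7314
RR_MH = (67.2010 + 9.7244) / (14.7750 + 33.7314) = 76.9254 / 48.5064 = 1.58588

1.59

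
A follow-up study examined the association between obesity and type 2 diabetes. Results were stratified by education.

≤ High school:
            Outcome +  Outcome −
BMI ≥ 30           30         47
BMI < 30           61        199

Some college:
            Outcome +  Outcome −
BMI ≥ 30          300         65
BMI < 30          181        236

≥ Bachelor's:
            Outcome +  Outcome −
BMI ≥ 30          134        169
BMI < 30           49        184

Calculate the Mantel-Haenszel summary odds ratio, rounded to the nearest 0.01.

3.96

OR_MH = Σ(aᵢdᵢ/nᵢ) / Σ(bᵢcᵢ/nᵢ), where nᵢ is the stratum total.
Stratum 1 (≤ High school): n = 337; a·d/n = 30·199/337 = 17.7151; b·c/n = 47·61/337 = 8.5074
Stratum 2 (Some college): n = 782; a·d/n = 300·236/782 = 90.5371; b·c/n = 65·181/782 = 15.0448
Stratum 3 (≥ Bachelor's): n = 536; a·d/n = 134·184/536 = 46.0000; b·c/n = 169·49/536 = 15.4496
OR_MH = (17.7151 + 90.5371 + 46.0000) / (8.5074 + 15.0448 + 15.4496) = 154.2522 / 39.0018 = 3.95500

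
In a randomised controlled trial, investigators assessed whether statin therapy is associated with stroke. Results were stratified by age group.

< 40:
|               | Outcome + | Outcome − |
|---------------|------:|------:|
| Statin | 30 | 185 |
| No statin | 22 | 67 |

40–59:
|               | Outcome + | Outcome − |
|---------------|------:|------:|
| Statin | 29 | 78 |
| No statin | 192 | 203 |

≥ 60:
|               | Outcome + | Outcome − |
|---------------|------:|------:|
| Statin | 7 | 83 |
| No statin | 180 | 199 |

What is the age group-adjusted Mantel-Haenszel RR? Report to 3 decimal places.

0.409

RR_MH = Σ(aᵢ·n₀ᵢ/nᵢ) / Σ(cᵢ·n₁ᵢ/nᵢ), with n₁ᵢ = aᵢ+bᵢ (exposed), n₀ᵢ = cᵢ+dᵢ (unexposed), nᵢ = n₁ᵢ+n₀ᵢ.
Stratum 1 (< 40): n₁ = 215, n₀ = 89, n = 304; a·n₀/n = 30·89/304 = 8.7829; c·n₁/n = 22·215/304 = 15.5592
Stratum 2 (40–59): n₁ = 107, n₀ = 395, n = 502; a·n₀/n = 29·395/502 = 22.8187; c·n₁/n = 192·107/502 = 40.9243
Stratum 3 (≥ 60): n₁ = 90, n₀ = 379, n = 469; a·n₀/n = 7·379/469 = 5.6567; c·n₁/n = 180·90/469 = 34.5416
RR_MH = (8.7829 + 22.8187 + 5.6567) / (15.5592 + 40.9243 + 34.5416) = 37.2583 / 91.0251 = 0.40932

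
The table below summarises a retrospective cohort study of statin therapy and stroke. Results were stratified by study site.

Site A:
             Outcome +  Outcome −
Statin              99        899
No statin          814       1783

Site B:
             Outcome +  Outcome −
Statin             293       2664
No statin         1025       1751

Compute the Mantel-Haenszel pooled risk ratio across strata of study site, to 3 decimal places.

0.283

RR_MH = Σ(aᵢ·n₀ᵢ/nᵢ) / Σ(cᵢ·n₁ᵢ/nᵢ), with n₁ᵢ = aᵢ+bᵢ (exposed), n₀ᵢ = cᵢ+dᵢ (unexposed), nᵢ = n₁ᵢ+n₀ᵢ.
Stratum 1 (Site A): n₁ = 998, n₀ = 2597, n = 3595; a·n₀/n = 99·2597/3595 = 71.5168; c·n₁/n = 814·998/3595 = 225.9727
Stratum 2 (Site B): n₁ = 2957, n₀ = 2776, n = 5733; a·n₀/n = 293·2776/5733 = 141.8748; c·n₁/n = 1025·2957/5733 = 528.6804
RR_MH = (71.5168 + 141.8748) / (225.9727 + 528.6804) = 213.3916 / 754.6532 = 0.28277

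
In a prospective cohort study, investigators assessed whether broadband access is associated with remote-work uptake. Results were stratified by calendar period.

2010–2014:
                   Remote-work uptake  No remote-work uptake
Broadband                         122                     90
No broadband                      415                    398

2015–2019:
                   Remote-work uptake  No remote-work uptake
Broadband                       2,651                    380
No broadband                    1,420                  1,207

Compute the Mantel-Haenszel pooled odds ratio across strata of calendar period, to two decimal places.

4.65

OR_MH = Σ(aᵢdᵢ/nᵢ) / Σ(bᵢcᵢ/nᵢ), where nᵢ is the stratum total.
Stratum 1 (2010–2014): n = 1025; a·d/n = 122·398/1025 = 47.3717; b·c/n = 90·415/1025 = 36.4390
Stratum 2 (2015–2019): n = 5658; a·d/n = 2651·1207/5658 = 565.5279; b·c/n = 380·1420/5658 = 95.3694
OR_MH = (47.3717 + 565.5279) / (36.4390 + 95.3694) = 612.8996 / 131.8084 = 4.64993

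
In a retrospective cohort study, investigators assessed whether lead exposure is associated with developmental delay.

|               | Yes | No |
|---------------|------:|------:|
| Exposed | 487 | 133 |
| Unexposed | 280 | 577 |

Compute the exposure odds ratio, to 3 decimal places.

7.546

Cells: a = 487, b = 133, c = 280, d = 577.
OR = (a·d)/(b·c) = (487 × 577) / (133 × 280) = 280999 / 37240 = 7.54562
The odds of developmental delay are about 7.55 times as high in the exposed group.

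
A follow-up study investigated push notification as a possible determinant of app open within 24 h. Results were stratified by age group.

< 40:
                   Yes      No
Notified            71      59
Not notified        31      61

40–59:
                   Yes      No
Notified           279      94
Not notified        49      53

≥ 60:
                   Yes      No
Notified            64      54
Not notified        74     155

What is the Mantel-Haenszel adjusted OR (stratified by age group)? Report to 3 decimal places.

OR_MH = Σ(aᵢdᵢ/nᵢ) / Σ(bᵢcᵢ/nᵢ), where nᵢ is the stratum total.
Stratum 1 (< 40): n = 222; a·d/n = 71·61/222 = 19.5090; b·c/n = 59·31/222 = 8.2387
Stratum 2 (40–59): n = 475; a·d/n = 279·53/475 = 31.1305; b·c/n = 94·49/475 = 9.6968
Stratum 3 (≥ 60): n = 347; a·d/n = 64·155/347 = 28.5879; b·c/n = 54·74/347 = 11.5159
OR_MH = (19.5090 + 31.1305 + 28.5879) / (8.2387 + 9.6968 + 11.5159) = 79.2274 / 29.4514 = 2.69010

2.690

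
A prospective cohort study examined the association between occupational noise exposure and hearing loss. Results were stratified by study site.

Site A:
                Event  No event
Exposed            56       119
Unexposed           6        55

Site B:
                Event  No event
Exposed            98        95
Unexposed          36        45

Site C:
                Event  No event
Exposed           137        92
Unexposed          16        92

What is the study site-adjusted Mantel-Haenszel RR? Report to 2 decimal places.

2.15

RR_MH = Σ(aᵢ·n₀ᵢ/nᵢ) / Σ(cᵢ·n₁ᵢ/nᵢ), with n₁ᵢ = aᵢ+bᵢ (exposed), n₀ᵢ = cᵢ+dᵢ (unexposed), nᵢ = n₁ᵢ+n₀ᵢ.
Stratum 1 (Site A): n₁ = 175, n₀ = 61, n = 236; a·n₀/n = 56·61/236 = 14.4746; c·n₁/n = 6·175/236 = 4.4492
Stratum 2 (Site B): n₁ = 193, n₀ = 81, n = 274; a·n₀/n = 98·81/274 = 28.9708; c·n₁/n = 36·193/274 = 25.3577
Stratum 3 (Site C): n₁ = 229, n₀ = 108, n = 337; a·n₀/n = 137·108/337 = 43.9050; c·n₁/n = 16·229/337 = 10.8724
RR_MH = (14.4746 + 28.9708 + 43.9050) / (4.4492 + 25.3577 + 10.8724) = 87.3504 / 40.6792 = 2.14730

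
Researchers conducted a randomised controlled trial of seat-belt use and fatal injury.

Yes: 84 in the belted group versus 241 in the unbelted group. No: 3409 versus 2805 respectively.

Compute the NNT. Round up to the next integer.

Risk in treated group = 84/3493 = 0.02405; risk in control = 241/3046 = 0.07912.
Absolute risk reduction = 0.07912 − 0.02405 = 0.05507
NNT = 1 / ARR = 1 / 0.05507 = 18.158 → round up → 19

19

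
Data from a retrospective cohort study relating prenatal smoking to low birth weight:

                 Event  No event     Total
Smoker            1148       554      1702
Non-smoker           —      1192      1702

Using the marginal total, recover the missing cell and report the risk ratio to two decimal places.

The missing cell is in the unexposed row: 1702 − 1192 = 510.
So a = 1148, b = 554, c = 510, d = 1192.
RR = [a/(a+b)] / [c/(c+d)] = (1148/1702) / (510/1702) = 0.67450/0.29965 = 2.25098

2.25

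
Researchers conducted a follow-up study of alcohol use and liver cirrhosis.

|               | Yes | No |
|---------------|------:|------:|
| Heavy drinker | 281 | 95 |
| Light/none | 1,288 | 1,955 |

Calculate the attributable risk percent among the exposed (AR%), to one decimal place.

46.9

Cells: a = 281, b = 95, c = 1288, d = 1955.
Risk in exposed = 281/376 = 0.74734; risk in unexposed = 1288/3243 = 0.39716.
RR = 0.74734/0.39716 = 1.88170
AR% = (RR − 1)/RR × 100 = (1.88170 − 1)/1.88170 × 100 = 46.8565%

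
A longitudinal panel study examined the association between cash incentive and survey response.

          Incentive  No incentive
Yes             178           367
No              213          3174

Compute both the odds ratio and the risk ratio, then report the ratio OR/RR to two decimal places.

1.65

Reading the table with exposure as columns: a = 178 (Incentive, case), b = 213 (Incentive, non-case), c = 367 (No incentive, case), d = 3174.
OR = (178·3174)/(213·367) = 564972/78171 = 7.22739
Risk in exposed = 178/391 = 0.45524; risk in unexposed = 367/3541 = 0.10364; RR = 4.39241
OR/RR = 7.22739 / 4.39241 = 1.64543
The outcome is not rare, so the OR lies further from 1 than the RR.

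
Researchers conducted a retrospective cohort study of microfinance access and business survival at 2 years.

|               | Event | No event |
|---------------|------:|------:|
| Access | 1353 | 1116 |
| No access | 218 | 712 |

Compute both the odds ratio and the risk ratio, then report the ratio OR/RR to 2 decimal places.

1.69

Cells: a = 1353, b = 1116, c = 218, d = 712.
OR = (1353·712)/(1116·218) = 963336/243288 = 3.95965
Risk in exposed = 1353/2469 = 0.54800; risk in unexposed = 218/930 = 0.23441; RR = 2.33778
OR/RR = 3.95965 / 2.33778 = 1.69377
The outcome is not rare, so the OR lies further from 1 than the RR.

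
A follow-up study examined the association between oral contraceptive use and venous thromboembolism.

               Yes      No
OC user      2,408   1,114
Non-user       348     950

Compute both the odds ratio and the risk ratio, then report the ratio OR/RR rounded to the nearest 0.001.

Cells: a = 2408, b = 1114, c = 348, d = 950.
OR = (2408·950)/(1114·348) = 2287600/387672 = 5.90086
Risk in exposed = 2408/3522 = 0.68370; risk in unexposed = 348/1298 = 0.26810; RR = 2.55013
OR/RR = 5.90086 / 2.55013 = 2.31395
The outcome is not rare, so the OR lies further from 1 than the RR.

2.314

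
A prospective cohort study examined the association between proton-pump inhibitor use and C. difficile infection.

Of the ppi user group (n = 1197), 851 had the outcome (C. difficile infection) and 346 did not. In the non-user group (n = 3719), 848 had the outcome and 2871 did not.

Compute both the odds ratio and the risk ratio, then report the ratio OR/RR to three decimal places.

From the description: a = 851, b = 346, c = 848, d = 2871.
OR = (851·2871)/(346·848) = 2443221/293408 = 8.32704
Risk in exposed = 851/1197 = 0.71094; risk in unexposed = 848/3719 = 0.22802; RR = 3.11793
OR/RR = 8.32704 / 3.11793 = 2.67070
The outcome is not rare, so the OR lies further from 1 than the RR.

2.671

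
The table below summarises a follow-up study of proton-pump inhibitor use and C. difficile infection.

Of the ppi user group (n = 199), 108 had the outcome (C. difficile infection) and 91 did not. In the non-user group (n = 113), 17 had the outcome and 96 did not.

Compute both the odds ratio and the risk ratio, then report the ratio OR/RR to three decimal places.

From the description: a = 108, b = 91, c = 17, d = 96.
OR = (108·96)/(91·17) = 10368/1547 = 6.70200
Risk in exposed = 108/199 = 0.54271; risk in unexposed = 17/113 = 0.15044; RR = 3.60745
OR/RR = 6.70200 / 3.60745 = 1.85782
The outcome is not rare, so the OR lies further from 1 than the RR.

1.858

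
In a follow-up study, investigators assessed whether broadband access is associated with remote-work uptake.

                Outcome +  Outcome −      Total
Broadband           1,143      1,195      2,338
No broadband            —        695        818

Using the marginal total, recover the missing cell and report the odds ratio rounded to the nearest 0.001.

The missing cell is in the unexposed row: 818 − 695 = 123.
So a = 1143, b = 1195, c = 123, d = 695.
OR = (a·d)/(b·c) = (1143 × 695) / (1195 × 123) = 794385 / 146985 = 5.40453

5.405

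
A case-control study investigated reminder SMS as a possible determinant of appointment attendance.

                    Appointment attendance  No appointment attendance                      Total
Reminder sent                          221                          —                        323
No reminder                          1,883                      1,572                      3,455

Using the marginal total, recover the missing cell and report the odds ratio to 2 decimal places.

1.81

The missing cell is in the exposed row: 323 − 221 = 102.
So a = 221, b = 102, c = 1883, d = 1572.
OR = (a·d)/(b·c) = (221 × 1572) / (102 × 1883) = 347412 / 192066 = 1.80882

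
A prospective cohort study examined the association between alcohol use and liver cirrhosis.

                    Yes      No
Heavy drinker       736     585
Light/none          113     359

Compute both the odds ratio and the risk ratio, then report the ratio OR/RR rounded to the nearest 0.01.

Cells: a = 736, b = 585, c = 113, d = 359.
OR = (736·359)/(585·113) = 264224/66105 = 3.99704
Risk in exposed = 736/1321 = 0.55715; risk in unexposed = 113/472 = 0.23941; RR = 2.32723
OR/RR = 3.99704 / 2.32723 = 1.71751
The outcome is not rare, so the OR lies further from 1 than the RR.

1.72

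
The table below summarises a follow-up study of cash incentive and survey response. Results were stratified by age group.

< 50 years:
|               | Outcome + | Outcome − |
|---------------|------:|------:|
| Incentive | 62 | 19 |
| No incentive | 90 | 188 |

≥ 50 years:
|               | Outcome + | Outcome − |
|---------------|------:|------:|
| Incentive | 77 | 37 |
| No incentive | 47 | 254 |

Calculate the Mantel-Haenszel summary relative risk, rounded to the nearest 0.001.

3.127

RR_MH = Σ(aᵢ·n₀ᵢ/nᵢ) / Σ(cᵢ·n₁ᵢ/nᵢ), with n₁ᵢ = aᵢ+bᵢ (exposed), n₀ᵢ = cᵢ+dᵢ (unexposed), nᵢ = n₁ᵢ+n₀ᵢ.
Stratum 1 (< 50 years): n₁ = 81, n₀ = 278, n = 359; a·n₀/n = 62·278/359 = 48.0111; c·n₁/n = 90·81/359 = 20.3064
Stratum 2 (≥ 50 years): n₁ = 114, n₀ = 301, n = 415; a·n₀/n = 77·301/415 = 55.8482; c·n₁/n = 47·114/415 = 12.9108
RR_MH = (48.0111 + 55.8482) / (20.3064 + 12.9108) = 103.8593 / 33.2173 = 3.12667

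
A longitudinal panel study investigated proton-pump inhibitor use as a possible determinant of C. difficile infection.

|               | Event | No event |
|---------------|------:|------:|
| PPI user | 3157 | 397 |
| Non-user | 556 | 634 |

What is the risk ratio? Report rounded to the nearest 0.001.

1.901

Cells: a = 3157, b = 397, c = 556, d = 634.
Risk in exposed = 3157/3554 = 0.88829; risk in unexposed = 556/1190 = 0.46723.
RR = 0.88829 / 0.46723 = 1.90121
The risk among the exposed is 1.90 times that among the unexposed.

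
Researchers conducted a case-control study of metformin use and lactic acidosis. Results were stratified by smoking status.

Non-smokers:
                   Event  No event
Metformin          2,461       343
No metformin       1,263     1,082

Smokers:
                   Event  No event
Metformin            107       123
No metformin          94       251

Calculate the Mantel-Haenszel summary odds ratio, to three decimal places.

OR_MH = Σ(aᵢdᵢ/nᵢ) / Σ(bᵢcᵢ/nᵢ), where nᵢ is the stratum total.
Stratum 1 (Non-smokers): n = 5149; a·d/n = 2461·1082/5149 = 517.1493; b·c/n = 343·1263/5149 = 84.1346
Stratum 2 (Smokers): n = 575; a·d/n = 107·251/575 = 46.7078; b·c/n = 123·94/575 = 20.1078
OR_MH = (517.1493 + 46.7078) / (84.1346 + 20.1078) = 563.8572 / 104.2424 = 5.40910

5.409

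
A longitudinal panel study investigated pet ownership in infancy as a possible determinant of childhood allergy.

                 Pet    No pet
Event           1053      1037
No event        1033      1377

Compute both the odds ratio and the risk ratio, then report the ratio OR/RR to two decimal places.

1.15

Reading the table with exposure as columns: a = 1053 (Pet, case), b = 1033 (Pet, non-case), c = 1037 (No pet, case), d = 1377.
OR = (1053·1377)/(1033·1037) = 1449981/1071221 = 1.35358
Risk in exposed = 1053/2086 = 0.50479; risk in unexposed = 1037/2414 = 0.42958; RR = 1.17509
OR/RR = 1.35358 / 1.17509 = 1.15189
The outcome is not rare, so the OR lies further from 1 than the RR.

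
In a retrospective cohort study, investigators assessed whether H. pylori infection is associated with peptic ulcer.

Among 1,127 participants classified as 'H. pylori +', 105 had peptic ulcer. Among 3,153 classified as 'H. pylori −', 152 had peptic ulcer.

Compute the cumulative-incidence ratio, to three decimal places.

1.933

From the description: a = 105, b = 1022, c = 152, d = 3001.
Risk in exposed = 105/1127 = 0.09317; risk in unexposed = 152/3153 = 0.04821.
RR = 0.09317 / 0.04821 = 1.93262
The risk among the exposed is 1.93 times that among the unexposed.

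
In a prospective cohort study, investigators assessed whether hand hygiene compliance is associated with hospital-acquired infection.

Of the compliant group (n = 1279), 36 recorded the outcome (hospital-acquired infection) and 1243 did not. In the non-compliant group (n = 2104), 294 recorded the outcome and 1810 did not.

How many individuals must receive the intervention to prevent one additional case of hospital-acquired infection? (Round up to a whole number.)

Risk in treated group = 36/1279 = 0.02815; risk in control = 294/2104 = 0.13973.
Absolute risk reduction = 0.13973 − 0.02815 = 0.11159
NNT = 1 / ARR = 1 / 0.11159 = 8.962 → round up → 9

9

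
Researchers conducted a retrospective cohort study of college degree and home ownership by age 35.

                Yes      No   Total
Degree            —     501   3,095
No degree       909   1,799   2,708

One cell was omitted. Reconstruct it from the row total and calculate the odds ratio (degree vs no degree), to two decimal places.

10.25

The missing cell is in the exposed row: 3095 − 501 = 2594.
So a = 2594, b = 501, c = 909, d = 1799.
OR = (a·d)/(b·c) = (2594 × 1799) / (501 × 909) = 4666606 / 455409 = 10.24707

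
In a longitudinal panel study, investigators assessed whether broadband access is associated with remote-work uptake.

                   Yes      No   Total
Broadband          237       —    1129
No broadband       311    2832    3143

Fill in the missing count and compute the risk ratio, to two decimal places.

2.12

The missing cell is in the exposed row: 1129 − 237 = 892.
So a = 237, b = 892, c = 311, d = 2832.
RR = [a/(a+b)] / [c/(c+d)] = (237/1129) / (311/3143) = 0.20992/0.09895 = 2.12148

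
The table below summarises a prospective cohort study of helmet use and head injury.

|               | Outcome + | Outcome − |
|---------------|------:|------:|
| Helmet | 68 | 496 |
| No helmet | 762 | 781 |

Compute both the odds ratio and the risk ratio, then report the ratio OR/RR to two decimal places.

0.58

Cells: a = 68, b = 496, c = 762, d = 781.
OR = (68·781)/(496·762) = 53108/377952 = 0.14052
Risk in exposed = 68/564 = 0.12057; risk in unexposed = 762/1543 = 0.49384; RR = 0.24414
OR/RR = 0.14052 / 0.24414 = 0.57555
The outcome is not rare, so the OR lies further from 1 than the RR.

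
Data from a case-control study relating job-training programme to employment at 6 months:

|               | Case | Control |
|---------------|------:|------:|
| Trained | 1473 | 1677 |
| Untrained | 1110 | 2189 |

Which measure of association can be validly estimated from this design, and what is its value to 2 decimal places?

Cells: a = 1473, b = 1677, c = 1110, d = 2189.
This is a case-control study: participants were sampled on outcome status, so risks in the source population cannot be estimated directly — relative risk is not valid here. The odds ratio is the appropriate measure.
OR = (a·d)/(b·c) = (1473 × 2189) / (1677 × 1110) = 3224397 / 1861470 = 1.73218

1.73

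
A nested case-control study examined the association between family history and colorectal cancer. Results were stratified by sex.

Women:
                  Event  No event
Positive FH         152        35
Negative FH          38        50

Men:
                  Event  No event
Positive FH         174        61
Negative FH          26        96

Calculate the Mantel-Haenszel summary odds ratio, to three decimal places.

OR_MH = Σ(aᵢdᵢ/nᵢ) / Σ(bᵢcᵢ/nᵢ), where nᵢ is the stratum total.
Stratum 1 (Women): n = 275; a·d/n = 152·50/275 = 27.6364; b·c/n = 35·38/275 = 4.8364
Stratum 2 (Men): n = 357; a·d/n = 174·96/357 = 46.7899; b·c/n = 61·26/357 = 4.4426
OR_MH = (27.6364 + 46.7899) / (4.8364 + 4.4426) = 74.4263 / 9.2789 = 8.02099

8.021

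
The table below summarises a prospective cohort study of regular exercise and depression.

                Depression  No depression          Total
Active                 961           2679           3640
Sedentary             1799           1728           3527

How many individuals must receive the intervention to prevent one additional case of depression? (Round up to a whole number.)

5

Risk in treated group = 961/3640 = 0.26401; risk in control = 1799/3527 = 0.51007.
Absolute risk reduction = 0.51007 − 0.26401 = 0.24605
NNT = 1 / ARR = 1 / 0.24605 = 4.064 → round up → 5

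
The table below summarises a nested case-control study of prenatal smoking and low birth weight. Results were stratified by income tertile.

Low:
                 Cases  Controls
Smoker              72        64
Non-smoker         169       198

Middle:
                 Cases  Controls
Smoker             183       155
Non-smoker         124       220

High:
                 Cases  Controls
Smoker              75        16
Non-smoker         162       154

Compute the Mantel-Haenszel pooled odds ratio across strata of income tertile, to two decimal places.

OR_MH = Σ(aᵢdᵢ/nᵢ) / Σ(bᵢcᵢ/nᵢ), where nᵢ is the stratum total.
Stratum 1 (Low): n = 503; a·d/n = 72·198/503 = 28.3419; b·c/n = 64·169/503 = 21.5030
Stratum 2 (Middle): n = 682; a·d/n = 183·220/682 = 59.0323; b·c/n = 155·124/682 = 28.1818
Stratum 3 (High): n = 407; a·d/n = 75·154/407 = 28.3784; b·c/n = 16·162/407 = 6.3686
OR_MH = (28.3419 + 59.0323 + 28.3784) / (21.5030 + 28.1818 + 6.3686) = 115.7526 / 56.0534 = 2.06504

2.07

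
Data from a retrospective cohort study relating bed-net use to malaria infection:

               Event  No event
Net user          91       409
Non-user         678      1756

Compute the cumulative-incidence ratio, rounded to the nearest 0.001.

0.653

Cells: a = 91, b = 409, c = 678, d = 1756.
Risk in exposed = 91/500 = 0.18200; risk in unexposed = 678/2434 = 0.27855.
RR = 0.18200 / 0.27855 = 0.65337
The risk is 35% lower among the exposed than among the unexposed.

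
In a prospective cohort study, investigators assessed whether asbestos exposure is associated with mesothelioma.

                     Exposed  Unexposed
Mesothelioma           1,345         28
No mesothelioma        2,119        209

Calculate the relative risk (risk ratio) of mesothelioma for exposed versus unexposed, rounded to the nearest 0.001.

Reading the table with exposure as columns: a = 1345 (Exposed, case), b = 2119 (Exposed, non-case), c = 28 (Unexposed, case), d = 209.
Risk in exposed = 1345/3464 = 0.38828; risk in unexposed = 28/237 = 0.11814.
RR = 0.38828 / 0.11814 = 3.28651
The risk among the exposed is 3.29 times that among the unexposed.

3.287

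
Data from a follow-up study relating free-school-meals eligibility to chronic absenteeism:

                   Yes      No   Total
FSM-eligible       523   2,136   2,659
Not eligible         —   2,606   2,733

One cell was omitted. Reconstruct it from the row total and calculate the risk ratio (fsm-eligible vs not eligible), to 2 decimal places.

4.23

The missing cell is in the unexposed row: 2733 − 2606 = 127.
So a = 523, b = 2136, c = 127, d = 2606.
RR = [a/(a+b)] / [c/(c+d)] = (523/2659) / (127/2733) = 0.19669/0.04647 = 4.23272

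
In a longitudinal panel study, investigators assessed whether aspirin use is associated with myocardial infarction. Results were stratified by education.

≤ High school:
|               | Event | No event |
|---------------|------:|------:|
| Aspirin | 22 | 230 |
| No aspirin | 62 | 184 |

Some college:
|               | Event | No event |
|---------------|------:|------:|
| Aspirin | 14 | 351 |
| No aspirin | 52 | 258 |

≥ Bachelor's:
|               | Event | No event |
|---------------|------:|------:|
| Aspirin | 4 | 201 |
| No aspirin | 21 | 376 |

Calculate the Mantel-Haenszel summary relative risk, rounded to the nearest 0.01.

0.30

RR_MH = Σ(aᵢ·n₀ᵢ/nᵢ) / Σ(cᵢ·n₁ᵢ/nᵢ), with n₁ᵢ = aᵢ+bᵢ (exposed), n₀ᵢ = cᵢ+dᵢ (unexposed), nᵢ = n₁ᵢ+n₀ᵢ.
Stratum 1 (≤ High school): n₁ = 252, n₀ = 246, n = 498; a·n₀/n = 22·246/498 = 10.8675; c·n₁/n = 62·252/498 = 31.3735
Stratum 2 (Some college): n₁ = 365, n₀ = 310, n = 675; a·n₀/n = 14·310/675 = 6.4296; c·n₁/n = 52·365/675 = 28.1185
Stratum 3 (≥ Bachelor's): n₁ = 205, n₀ = 397, n = 602; a·n₀/n = 4·397/602 = 2.6379; c·n₁/n = 21·205/602 = 7.1512
RR_MH = (10.8675 + 6.4296 + 2.6379) / (31.3735 + 28.1185 + 7.1512) = 19.9350 / 66.6432 = 0.29913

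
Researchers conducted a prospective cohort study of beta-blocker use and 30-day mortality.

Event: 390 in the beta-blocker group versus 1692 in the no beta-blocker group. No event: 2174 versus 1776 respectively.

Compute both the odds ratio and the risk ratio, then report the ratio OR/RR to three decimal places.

From the description: a = 390, b = 2174, c = 1692, d = 1776.
OR = (390·1776)/(2174·1692) = 692640/3678408 = 0.18830
Risk in exposed = 390/2564 = 0.15211; risk in unexposed = 1692/3468 = 0.48789; RR = 0.31176
OR/RR = 0.18830 / 0.31176 = 0.60398
The outcome is not rare, so the OR lies further from 1 than the RR.

0.604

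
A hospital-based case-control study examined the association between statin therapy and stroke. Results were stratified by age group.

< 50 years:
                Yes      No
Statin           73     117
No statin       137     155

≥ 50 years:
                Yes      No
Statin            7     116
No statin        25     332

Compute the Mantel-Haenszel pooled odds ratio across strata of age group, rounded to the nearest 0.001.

0.721

OR_MH = Σ(aᵢdᵢ/nᵢ) / Σ(bᵢcᵢ/nᵢ), where nᵢ is the stratum total.
Stratum 1 (< 50 years): n = 482; a·d/n = 73·155/482 = 23.4751; b·c/n = 117·137/482 = 33.2552
Stratum 2 (≥ 50 years): n = 480; a·d/n = 7·332/480 = 4.8417; b·c/n = 116·25/480 = 6.0417
OR_MH = (23.4751 + 4.8417) / (33.2552 + 6.0417) = 28.3168 / 39.2969 = 0.72059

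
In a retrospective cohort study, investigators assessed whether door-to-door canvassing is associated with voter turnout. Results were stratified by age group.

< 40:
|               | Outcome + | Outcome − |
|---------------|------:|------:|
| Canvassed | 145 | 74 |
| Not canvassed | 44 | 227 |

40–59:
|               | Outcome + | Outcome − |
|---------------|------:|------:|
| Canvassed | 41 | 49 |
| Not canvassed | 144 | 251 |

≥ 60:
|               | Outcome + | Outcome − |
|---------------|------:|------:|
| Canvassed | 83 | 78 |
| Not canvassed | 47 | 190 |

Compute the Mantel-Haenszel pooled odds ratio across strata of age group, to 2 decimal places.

OR_MH = Σ(aᵢdᵢ/nᵢ) / Σ(bᵢcᵢ/nᵢ), where nᵢ is the stratum total.
Stratum 1 (< 40): n = 490; a·d/n = 145·227/490 = 67.1735; b·c/n = 74·44/490 = 6.6449
Stratum 2 (40–59): n = 485; a·d/n = 41·251/485 = 21.2186; b·c/n = 49·144/485 = 14.5485
Stratum 3 (≥ 60): n = 398; a·d/n = 83·190/398 = 39.6231; b·c/n = 78·47/398 = 9.2111
OR_MH = (67.1735 + 21.2186 + 39.6231) / (6.6449 + 14.5485 + 9.2111) = 128.0151 / 30.4044 = 4.21041

4.21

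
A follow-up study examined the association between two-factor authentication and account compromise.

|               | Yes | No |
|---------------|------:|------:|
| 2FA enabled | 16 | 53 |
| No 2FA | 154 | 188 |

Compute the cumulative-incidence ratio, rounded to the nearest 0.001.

0.515

Cells: a = 16, b = 53, c = 154, d = 188.
Risk in exposed = 16/69 = 0.23188; risk in unexposed = 154/342 = 0.45029.
RR = 0.23188 / 0.45029 = 0.51496
The risk is 49% lower among the exposed than among the unexposed.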